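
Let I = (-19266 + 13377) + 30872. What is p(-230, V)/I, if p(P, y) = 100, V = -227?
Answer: 100/24983 ≈ 0.0040027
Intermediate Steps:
I = 24983 (I = -5889 + 30872 = 24983)
p(-230, V)/I = 100/24983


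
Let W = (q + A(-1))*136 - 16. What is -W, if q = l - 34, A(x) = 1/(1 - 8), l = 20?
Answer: 13576/7 ≈ 1939.4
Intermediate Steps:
A(x) = -1/7 (A(x) = 1/(-7) = -1/7)
q = -14 (q = 20 - 34 = -14)
W = -13576/7 (W = (-14 - 1/7)*136 - 16 = -99/7*136 - 16 = -13464/7 - 16 = -13576/7 ≈ -1939.4)
-W = -1*(-13576/7) = 13576/7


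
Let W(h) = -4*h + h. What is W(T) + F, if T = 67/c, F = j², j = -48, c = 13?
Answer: 29751/13 ≈ 2288.5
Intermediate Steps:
F = 2304 (F = (-48)² = 2304)
T = 67/13 ≈ 5.1538
W(h) = -3*h
W(T) + F = -3*67/13 + 2304 = -201/13 + 2304 = 29751/13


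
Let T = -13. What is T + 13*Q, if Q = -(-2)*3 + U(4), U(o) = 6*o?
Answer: 377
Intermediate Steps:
Q = 30 (Q = -(-2)*3 + 6*4 = -2*(-3) + 24 = 6 + 24 = 30)
T + 13*Q = -13 + 13*30 = -13 + 390 = 377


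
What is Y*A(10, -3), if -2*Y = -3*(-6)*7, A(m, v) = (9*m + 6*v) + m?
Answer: -5166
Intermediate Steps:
A(m, v) = 6*v + 10*m (A(m, v) = (6*v + 9*m) + m = 6*v + 10*m)
Y = -63 (Y = -(-3*(-6))*7/2 = -9*7 = -½*126 = -63)
Y*A(10, -3) = -63*(6*(-3) + 10*10) = -63*(-18 + 100) = -63*82 = -5166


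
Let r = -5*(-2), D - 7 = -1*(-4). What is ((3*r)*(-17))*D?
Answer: -5610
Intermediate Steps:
D = 11 (D = 7 - 1*(-4) = 7 + 4 = 11)
r = 10
((3*r)*(-17))*D = ((3*10)*(-17))*11 = (30*(-17))*11 = -510*11 = -5610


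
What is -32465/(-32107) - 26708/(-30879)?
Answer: 1860000491/991432053 ≈ 1.8761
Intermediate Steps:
-32465/(-32107) - 26708/(-30879) = -32465*(-1/32107) - 26708*(-1/30879) = 32465/32107 + 26708/30879 = 1860000491/991432053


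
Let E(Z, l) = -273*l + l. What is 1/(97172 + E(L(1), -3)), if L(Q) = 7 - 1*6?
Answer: 1/97988 ≈ 1.0205e-5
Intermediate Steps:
L(Q) = 1 (L(Q) = 7 - 6 = 1)
E(Z, l) = -272*l
1/(97172 + E(L(1), -3)) = 1/(97172 - 272*(-3)) = 1/(97172 + 816) = 1/97988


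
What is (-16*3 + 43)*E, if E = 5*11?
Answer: -275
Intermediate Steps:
E = 55
(-16*3 + 43)*E = (-16*3 + 43)*55 = (-48 + 43)*55 = -5*55 = -275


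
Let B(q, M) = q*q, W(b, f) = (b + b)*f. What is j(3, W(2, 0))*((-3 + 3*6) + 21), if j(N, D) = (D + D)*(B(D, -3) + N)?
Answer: 0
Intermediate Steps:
W(b, f) = 2*b*f (W(b, f) = (2*b)*f = 2*b*f)
B(q, M) = q²
j(N, D) = 2*D*(N + D²) (j(N, D) = (D + D)*(D² + N) = (2*D)*(N + D²) = 2*D*(N + D²))
j(3, W(2, 0))*((-3 + 3*6) + 21) = (2*(2*2*0)*(3 + (2*2*0)²))*((-3 + 3*6) + 21) = (2*0*(3 + 0²))*((-3 + 18) + 21) = (2*0*(3 + 0))*(15 + 21) = (2*0*3)*36 = 0*36 = 0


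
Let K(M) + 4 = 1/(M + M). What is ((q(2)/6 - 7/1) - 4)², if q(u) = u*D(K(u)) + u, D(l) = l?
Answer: 20449/144 ≈ 142.01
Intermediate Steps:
K(M) = -4 + 1/(2*M) (K(M) = -4 + 1/(M + M) = -4 + 1/(2*M))
q(u) = u + u*(-4 + 1/(2*u)) (q(u) = u*(-4 + 1/(2*u)) + u = u + u*(-4 + 1/(2*u)))
((q(2)/6 - 7/1) - 4)² = (((½ - 3*2)/6 - 7/1) - 4)² = (((½ - 6)*(⅙) - 7*1) - 4)² = ((-11/2*⅙ - 7) - 4)² = ((-11/12 - 7) - 4)² = (-95/12 - 4)² = (-143/12)² = 20449/144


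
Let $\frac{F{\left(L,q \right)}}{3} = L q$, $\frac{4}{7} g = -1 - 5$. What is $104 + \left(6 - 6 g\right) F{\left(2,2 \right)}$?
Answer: $932$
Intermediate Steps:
$g = - \frac{21}{2}$ ($g = \frac{7 \left(-1 - 5\right)}{4} = \frac{7}{4} \left(-6\right) = - \frac{21}{2} \approx -10.5$)
$F{\left(L,q \right)} = 3 L q$
$104 + \left(6 - 6 g\right) F{\left(2,2 \right)} = 104 + \left(6 - -63\right) 3 \cdot 2 \cdot 2 = 104 + \left(6 + 63\right) 12 = 104 + 69 \cdot 12 = 104 + 828 = 932$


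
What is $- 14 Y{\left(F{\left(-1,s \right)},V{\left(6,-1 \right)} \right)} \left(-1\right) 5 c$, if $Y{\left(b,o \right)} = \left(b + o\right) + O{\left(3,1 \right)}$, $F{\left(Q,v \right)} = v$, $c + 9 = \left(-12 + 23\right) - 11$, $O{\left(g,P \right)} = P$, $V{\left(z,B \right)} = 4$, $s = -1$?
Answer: $-2520$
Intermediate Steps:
$c = -9$ ($c = -9 + \left(\left(-12 + 23\right) - 11\right) = -9 + \left(11 - 11\right) = -9 + 0 = -9$)
$Y{\left(b,o \right)} = 1 + b + o$ ($Y{\left(b,o \right)} = \left(b + o\right) + 1 = 1 + b + o$)
$- 14 Y{\left(F{\left(-1,s \right)},V{\left(6,-1 \right)} \right)} \left(-1\right) 5 c = - 14 \left(1 - 1 + 4\right) \left(-1\right) 5 \left(-9\right) = - 14 \cdot 4 \left(-1\right) 5 \left(-9\right) = - 14 \left(\left(-4\right) 5\right) \left(-9\right) = \left(-14\right) \left(-20\right) \left(-9\right) = 280 \left(-9\right) = -2520$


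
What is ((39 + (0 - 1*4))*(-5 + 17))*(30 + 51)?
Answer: 34020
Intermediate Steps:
((39 + (0 - 1*4))*(-5 + 17))*(30 + 51) = ((39 + (0 - 4))*12)*81 = ((39 - 4)*12)*81 = (35*12)*81 = 420*81 = 34020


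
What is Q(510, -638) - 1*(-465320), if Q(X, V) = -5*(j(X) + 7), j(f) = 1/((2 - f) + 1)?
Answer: 235899500/507 ≈ 4.6529e+5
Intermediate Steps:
j(f) = 1/(3 - f)
Q(X, V) = -35 + 5/(-3 + X) (Q(X, V) = -5*(-1/(-3 + X) + 7) = -5*(7 - 1/(-3 + X)) = -35 + 5/(-3 + X))
Q(510, -638) - 1*(-465320) = 5*(22 - 7*510)/(-3 + 510) - 1*(-465320) = 5*(22 - 3570)/507 + 465320 = 5*(1/507)*(-3548) + 465320 = -17740/507 + 465320 = 235899500/507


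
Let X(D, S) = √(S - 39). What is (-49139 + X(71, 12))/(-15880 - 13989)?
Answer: 49139/29869 - 3*I*√3/29869 ≈ 1.6452 - 0.00017396*I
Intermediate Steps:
X(D, S) = √(-39 + S)
(-49139 + X(71, 12))/(-15880 - 13989) = (-49139 + √(-39 + 12))/(-15880 - 13989) = (-49139 + √(-27))/(-29869) = (-49139 + 3*I*√3)*(-1/29869) = 49139/29869 - 3*I*√3/29869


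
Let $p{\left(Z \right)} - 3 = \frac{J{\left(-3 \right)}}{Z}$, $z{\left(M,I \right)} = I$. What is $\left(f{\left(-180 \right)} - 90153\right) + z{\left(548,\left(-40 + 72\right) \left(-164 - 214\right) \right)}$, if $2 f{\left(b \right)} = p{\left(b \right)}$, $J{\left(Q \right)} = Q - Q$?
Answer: $- \frac{204495}{2} \approx -1.0225 \cdot 10^{5}$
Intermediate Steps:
$J{\left(Q \right)} = 0$
$p{\left(Z \right)} = 3$ ($p{\left(Z \right)} = 3 + \frac{0}{Z} = 3 + 0 = 3$)
$f{\left(b \right)} = \frac{3}{2}$ ($f{\left(b \right)} = \frac{1}{2} \cdot 3 = \frac{3}{2}$)
$\left(f{\left(-180 \right)} - 90153\right) + z{\left(548,\left(-40 + 72\right) \left(-164 - 214\right) \right)} = \left(\frac{3}{2} - 90153\right) + \left(-40 + 72\right) \left(-164 - 214\right) = - \frac{180303}{2} + 32 \left(-378\right) = - \frac{180303}{2} - 12096 = - \frac{204495}{2}$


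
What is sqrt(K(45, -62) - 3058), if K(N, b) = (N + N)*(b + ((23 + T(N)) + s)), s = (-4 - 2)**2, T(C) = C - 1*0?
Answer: 19*sqrt(2) ≈ 26.870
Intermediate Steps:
T(C) = C (T(C) = C + 0 = C)
s = 36 (s = (-6)**2 = 36)
K(N, b) = 2*N*(59 + N + b) (K(N, b) = (N + N)*(b + ((23 + N) + 36)) = (2*N)*(b + (59 + N)) = (2*N)*(59 + N + b) = 2*N*(59 + N + b))
sqrt(K(45, -62) - 3058) = sqrt(2*45*(59 + 45 - 62) - 3058) = sqrt(2*45*42 - 3058) = sqrt(3780 - 3058) = sqrt(722) = 19*sqrt(2)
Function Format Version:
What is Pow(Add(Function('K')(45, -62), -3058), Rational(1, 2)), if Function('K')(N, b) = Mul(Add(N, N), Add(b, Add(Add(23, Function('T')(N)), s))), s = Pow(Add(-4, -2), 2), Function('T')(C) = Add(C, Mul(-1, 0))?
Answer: Mul(19, Pow(2, Rational(1, 2))) ≈ 26.870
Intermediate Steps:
Function('T')(C) = C (Function('T')(C) = Add(C, 0) = C)
s = 36 (s = Pow(-6, 2) = 36)
Function('K')(N, b) = Mul(2, N, Add(59, N, b)) (Function('K')(N, b) = Mul(Add(N, N), Add(b, Add(Add(23, N), 36))) = Mul(Mul(2, N), Add(b, Add(59, N))) = Mul(Mul(2, N), Add(59, N, b)) = Mul(2, N, Add(59, N, b)))
Pow(Add(Function('K')(45, -62), -3058), Rational(1, 2)) = Pow(Add(Mul(2, 45, Add(59, 45, -62)), -3058), Rational(1, 2)) = Pow(Add(Mul(2, 45, 42), -3058), Rational(1, 2)) = Pow(Add(3780, -3058), Rational(1, 2)) = Pow(722, Rational(1, 2)) = Mul(19, Pow(2, Rational(1, 2)))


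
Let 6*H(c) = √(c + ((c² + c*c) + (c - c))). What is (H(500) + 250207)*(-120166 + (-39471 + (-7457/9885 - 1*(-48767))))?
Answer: -274216214933249/9885 - 1095957407*√5005/5931 ≈ -2.7754e+10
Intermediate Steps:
H(c) = √(c + 2*c²)/6 (H(c) = √(c + ((c² + c*c) + (c - c)))/6 = √(c + ((c² + c²) + 0))/6 = √(c + (2*c² + 0))/6 = √(c + 2*c²)/6)
(H(500) + 250207)*(-120166 + (-39471 + (-7457/9885 - 1*(-48767)))) = (√(500*(1 + 2*500))/6 + 250207)*(-120166 + (-39471 + (-7457/9885 - 1*(-48767)))) = (√(500*(1 + 1000))/6 + 250207)*(-120166 + (-39471 + (-7457*1/9885 + 48767))) = (√(500*1001)/6 + 250207)*(-120166 + (-39471 + (-7457/9885 + 48767))) = (√500500/6 + 250207)*(-120166 + (-39471 + 482054338/9885)) = ((10*√5005)/6 + 250207)*(-120166 + 91883503/9885) = (5*√5005/3 + 250207)*(-1095957407/9885) = (250207 + 5*√5005/3)*(-1095957407/9885) = -274216214933249/9885 - 1095957407*√5005/5931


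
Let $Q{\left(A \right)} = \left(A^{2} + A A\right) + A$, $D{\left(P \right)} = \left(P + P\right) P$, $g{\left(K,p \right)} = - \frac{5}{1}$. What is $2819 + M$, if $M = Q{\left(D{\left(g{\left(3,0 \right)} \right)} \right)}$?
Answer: $7869$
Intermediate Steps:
$g{\left(K,p \right)} = -5$ ($g{\left(K,p \right)} = \left(-5\right) 1 = -5$)
$D{\left(P \right)} = 2 P^{2}$ ($D{\left(P \right)} = 2 P P = 2 P^{2}$)
$Q{\left(A \right)} = A + 2 A^{2}$ ($Q{\left(A \right)} = \left(A^{2} + A^{2}\right) + A = 2 A^{2} + A = A + 2 A^{2}$)
$M = 5050$ ($M = 2 \left(-5\right)^{2} \left(1 + 2 \cdot 2 \left(-5\right)^{2}\right) = 2 \cdot 25 \left(1 + 2 \cdot 2 \cdot 25\right) = 50 \left(1 + 2 \cdot 50\right) = 50 \left(1 + 100\right) = 50 \cdot 101 = 5050$)
$2819 + M = 2819 + 5050 = 7869$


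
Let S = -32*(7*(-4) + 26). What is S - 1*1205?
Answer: -1141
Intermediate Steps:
S = 64 (S = -32*(-28 + 26) = -32*(-2) = 64)
S - 1*1205 = 64 - 1*1205 = 64 - 1205 = -1141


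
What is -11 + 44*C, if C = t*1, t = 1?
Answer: 33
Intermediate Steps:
C = 1 (C = 1*1 = 1)
-11 + 44*C = -11 + 44*1 = -11 + 44 = 33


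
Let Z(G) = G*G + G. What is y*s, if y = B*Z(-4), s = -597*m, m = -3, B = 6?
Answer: 128952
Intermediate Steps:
Z(G) = G + G**2 (Z(G) = G**2 + G = G + G**2)
s = 1791 (s = -597*(-3) = 1791)
y = 72 (y = 6*(-4*(1 - 4)) = 6*(-4*(-3)) = 6*12 = 72)
y*s = 72*1791 = 128952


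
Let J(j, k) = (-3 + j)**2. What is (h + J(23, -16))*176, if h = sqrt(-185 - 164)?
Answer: 70400 + 176*I*sqrt(349) ≈ 70400.0 + 3288.0*I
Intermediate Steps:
h = I*sqrt(349) (h = sqrt(-349) = I*sqrt(349) ≈ 18.682*I)
(h + J(23, -16))*176 = (I*sqrt(349) + (-3 + 23)**2)*176 = (I*sqrt(349) + 20**2)*176 = (I*sqrt(349) + 400)*176 = (400 + I*sqrt(349))*176 = 70400 + 176*I*sqrt(349)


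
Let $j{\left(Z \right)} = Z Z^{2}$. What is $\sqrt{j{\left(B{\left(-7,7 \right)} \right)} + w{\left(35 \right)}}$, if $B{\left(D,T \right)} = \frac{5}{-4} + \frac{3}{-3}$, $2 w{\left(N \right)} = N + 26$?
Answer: $\frac{\sqrt{1223}}{8} \approx 4.3714$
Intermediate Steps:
$w{\left(N \right)} = 13 + \frac{N}{2}$ ($w{\left(N \right)} = \frac{N + 26}{2} = \frac{26 + N}{2} = 13 + \frac{N}{2}$)
$B{\left(D,T \right)} = - \frac{9}{4}$ ($B{\left(D,T \right)} = 5 \left(- \frac{1}{4}\right) + 3 \left(- \frac{1}{3}\right) = - \frac{5}{4} - 1 = - \frac{9}{4}$)
$j{\left(Z \right)} = Z^{3}$
$\sqrt{j{\left(B{\left(-7,7 \right)} \right)} + w{\left(35 \right)}} = \sqrt{\left(- \frac{9}{4}\right)^{3} + \left(13 + \frac{1}{2} \cdot 35\right)} = \sqrt{- \frac{729}{64} + \left(13 + \frac{35}{2}\right)} = \sqrt{- \frac{729}{64} + \frac{61}{2}} = \sqrt{\frac{1223}{64}} = \frac{\sqrt{1223}}{8}$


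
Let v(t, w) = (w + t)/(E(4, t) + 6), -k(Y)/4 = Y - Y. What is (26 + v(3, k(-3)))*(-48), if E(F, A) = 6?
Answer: -1260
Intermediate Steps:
k(Y) = 0 (k(Y) = -4*(Y - Y) = -4*0 = 0)
v(t, w) = t/12 + w/12 (v(t, w) = (w + t)/(6 + 6) = (t + w)/12 = (t + w)*(1/12) = t/12 + w/12)
(26 + v(3, k(-3)))*(-48) = (26 + ((1/12)*3 + (1/12)*0))*(-48) = (26 + (¼ + 0))*(-48) = (26 + ¼)*(-48) = (105/4)*(-48) = -1260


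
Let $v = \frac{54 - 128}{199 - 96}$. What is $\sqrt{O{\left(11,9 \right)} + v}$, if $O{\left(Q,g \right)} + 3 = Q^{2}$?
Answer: $\frac{4 \sqrt{77765}}{103} \approx 10.83$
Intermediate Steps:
$O{\left(Q,g \right)} = -3 + Q^{2}$
$v = - \frac{74}{103}$ ($v = - \frac{74}{199 - 96} = - \frac{74}{103} \approx -0.71845$)
$\sqrt{O{\left(11,9 \right)} + v} = \sqrt{\left(-3 + 11^{2}\right) - \frac{74}{103}} = \sqrt{\left(-3 + 121\right) - \frac{74}{103}} = \sqrt{118 - \frac{74}{103}} = \sqrt{\frac{12080}{103}} = \frac{4 \sqrt{77765}}{103}$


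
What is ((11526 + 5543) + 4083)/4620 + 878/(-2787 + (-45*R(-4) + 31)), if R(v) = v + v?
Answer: 5827979/1383690 ≈ 4.2119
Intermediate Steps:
R(v) = 2*v
((11526 + 5543) + 4083)/4620 + 878/(-2787 + (-45*R(-4) + 31)) = ((11526 + 5543) + 4083)/4620 + 878/(-2787 + (-90*(-4) + 31)) = (17069 + 4083)*(1/4620) + 878/(-2787 + (-45*(-8) + 31)) = 21152*(1/4620) + 878/(-2787 + (360 + 31)) = 5288/1155 + 878/(-2787 + 391) = 5288/1155 + 878/(-2396) = 5288/1155 + 878*(-1/2396) = 5288/1155 - 439/1198 = 5827979/1383690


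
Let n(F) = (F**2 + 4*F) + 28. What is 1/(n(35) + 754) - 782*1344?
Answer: -2256514175/2147 ≈ -1.0510e+6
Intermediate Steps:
n(F) = 28 + F**2 + 4*F
1/(n(35) + 754) - 782*1344 = 1/((28 + 35**2 + 4*35) + 754) - 782*1344 = 1/((28 + 1225 + 140) + 754) - 1051008 = 1/(1393 + 754) - 1051008 = 1/2147 - 1051008 = -2256514175/2147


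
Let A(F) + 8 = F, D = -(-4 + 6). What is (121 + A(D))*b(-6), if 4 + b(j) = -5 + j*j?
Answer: 2997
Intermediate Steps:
D = -2 (D = -1*2 = -2)
A(F) = -8 + F
b(j) = -9 + j² (b(j) = -4 + (-5 + j*j) = -4 + (-5 + j²) = -9 + j²)
(121 + A(D))*b(-6) = (121 + (-8 - 2))*(-9 + (-6)²) = (121 - 10)*(-9 + 36) = 111*27 = 2997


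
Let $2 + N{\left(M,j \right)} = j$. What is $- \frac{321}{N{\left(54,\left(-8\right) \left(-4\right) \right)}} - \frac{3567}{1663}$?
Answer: $- \frac{213611}{16630} \approx -12.845$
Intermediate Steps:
$N{\left(M,j \right)} = -2 + j$
$- \frac{321}{N{\left(54,\left(-8\right) \left(-4\right) \right)}} - \frac{3567}{1663} = - \frac{321}{-2 - -32} - \frac{3567}{1663} = - \frac{321}{-2 + 32} - \frac{3567}{1663} = - \frac{321}{30} - \frac{3567}{1663} = \left(-321\right) \frac{1}{30} - \frac{3567}{1663} = - \frac{107}{10} - \frac{3567}{1663} = - \frac{213611}{16630}$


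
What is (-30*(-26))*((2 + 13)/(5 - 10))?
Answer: -2340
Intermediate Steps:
(-30*(-26))*((2 + 13)/(5 - 10)) = 780*(15/(-5)) = 780*(15*(-1/5)) = 780*(-3) = -2340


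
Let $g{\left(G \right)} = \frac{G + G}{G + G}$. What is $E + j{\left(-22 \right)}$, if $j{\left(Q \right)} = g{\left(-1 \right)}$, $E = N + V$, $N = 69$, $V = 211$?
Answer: $281$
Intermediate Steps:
$E = 280$ ($E = 69 + 211 = 280$)
$g{\left(G \right)} = 1$ ($g{\left(G \right)} = \frac{2 G}{2 G} = 2 G \frac{1}{2 G} = 1$)
$j{\left(Q \right)} = 1$
$E + j{\left(-22 \right)} = 280 + 1 = 281$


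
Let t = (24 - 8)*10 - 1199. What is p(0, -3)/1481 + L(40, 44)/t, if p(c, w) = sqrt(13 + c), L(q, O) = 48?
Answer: -48/1039 + sqrt(13)/1481 ≈ -0.043764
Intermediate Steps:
t = -1039 (t = 16*10 - 1199 = 160 - 1199 = -1039)
p(0, -3)/1481 + L(40, 44)/t = sqrt(13 + 0)/1481 + 48/(-1039) = sqrt(13)*(1/1481) + 48*(-1/1039) = sqrt(13)/1481 - 48/1039 = -48/1039 + sqrt(13)/1481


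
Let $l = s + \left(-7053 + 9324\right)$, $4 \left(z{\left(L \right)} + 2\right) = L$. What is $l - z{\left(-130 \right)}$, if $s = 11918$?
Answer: $\frac{28447}{2} \approx 14224.0$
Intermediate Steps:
$z{\left(L \right)} = -2 + \frac{L}{4}$
$l = 14189$ ($l = 11918 + \left(-7053 + 9324\right) = 11918 + 2271 = 14189$)
$l - z{\left(-130 \right)} = 14189 - \left(-2 + \frac{1}{4} \left(-130\right)\right) = 14189 - \left(-2 - \frac{65}{2}\right) = 14189 - - \frac{69}{2} = 14189 + \frac{69}{2} = \frac{28447}{2}$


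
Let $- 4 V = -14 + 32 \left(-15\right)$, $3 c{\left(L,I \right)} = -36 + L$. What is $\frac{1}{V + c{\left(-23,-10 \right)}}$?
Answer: $\frac{6}{623} \approx 0.0096308$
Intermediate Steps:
$c{\left(L,I \right)} = -12 + \frac{L}{3}$ ($c{\left(L,I \right)} = \frac{-36 + L}{3} = -12 + \frac{L}{3}$)
$V = \frac{247}{2}$ ($V = - \frac{-14 + 32 \left(-15\right)}{4} = - \frac{-14 - 480}{4} = \left(- \frac{1}{4}\right) \left(-494\right) = \frac{247}{2} \approx 123.5$)
$\frac{1}{V + c{\left(-23,-10 \right)}} = \frac{1}{\frac{247}{2} + \left(-12 + \frac{1}{3} \left(-23\right)\right)} = \frac{1}{\frac{247}{2} - \frac{59}{3}} = \frac{1}{\frac{623}{6}} = \frac{6}{623}$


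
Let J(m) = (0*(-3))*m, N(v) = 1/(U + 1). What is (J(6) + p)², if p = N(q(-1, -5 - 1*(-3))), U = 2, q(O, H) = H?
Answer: ⅑ ≈ 0.11111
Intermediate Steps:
N(v) = ⅓ (N(v) = 1/(2 + 1) = 1/3 = ⅓)
p = ⅓ ≈ 0.33333
J(m) = 0 (J(m) = 0*m = 0)
(J(6) + p)² = (0 + ⅓)² = (⅓)² = ⅑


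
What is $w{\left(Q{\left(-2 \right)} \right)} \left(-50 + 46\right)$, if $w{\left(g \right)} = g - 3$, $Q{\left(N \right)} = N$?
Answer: $20$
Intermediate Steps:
$w{\left(g \right)} = -3 + g$
$w{\left(Q{\left(-2 \right)} \right)} \left(-50 + 46\right) = \left(-3 - 2\right) \left(-50 + 46\right) = \left(-5\right) \left(-4\right) = 20$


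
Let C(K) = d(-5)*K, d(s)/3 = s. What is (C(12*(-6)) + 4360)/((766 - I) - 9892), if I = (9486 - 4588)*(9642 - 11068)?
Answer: 2720/3487711 ≈ 0.00077988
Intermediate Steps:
d(s) = 3*s
I = -6984548 (I = 4898*(-1426) = -6984548)
C(K) = -15*K (C(K) = (3*(-5))*K = -15*K)
(C(12*(-6)) + 4360)/((766 - I) - 9892) = (-180*(-6) + 4360)/((766 - 1*(-6984548)) - 9892) = (-15*(-72) + 4360)/((766 + 6984548) - 9892) = (1080 + 4360)/(6985314 - 9892) = 5440/6975422 = 5440*(1/6975422) = 2720/3487711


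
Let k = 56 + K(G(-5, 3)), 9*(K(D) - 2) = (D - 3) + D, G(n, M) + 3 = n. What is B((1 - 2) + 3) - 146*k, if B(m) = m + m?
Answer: -73402/9 ≈ -8155.8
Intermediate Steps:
G(n, M) = -3 + n
K(D) = 5/3 + 2*D/9 (K(D) = 2 + ((D - 3) + D)/9 = 2 + ((-3 + D) + D)/9 = 2 + (-3 + 2*D)/9 = 2 + (-⅓ + 2*D/9) = 5/3 + 2*D/9)
k = 503/9 (k = 56 + (5/3 + 2*(-3 - 5)/9) = 56 + (5/3 + (2/9)*(-8)) = 56 + (5/3 - 16/9) = 56 - ⅑ = 503/9 ≈ 55.889)
B(m) = 2*m
B((1 - 2) + 3) - 146*k = 2*((1 - 2) + 3) - 146*503/9 = 2*(-1 + 3) - 73438/9 = 2*2 - 73438/9 = 4 - 73438/9 = -73402/9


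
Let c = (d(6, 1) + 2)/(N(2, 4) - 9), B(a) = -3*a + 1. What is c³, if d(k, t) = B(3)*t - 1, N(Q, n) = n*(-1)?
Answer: 343/2197 ≈ 0.15612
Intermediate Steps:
N(Q, n) = -n
B(a) = 1 - 3*a
d(k, t) = -1 - 8*t (d(k, t) = (1 - 3*3)*t - 1 = (1 - 9)*t - 1 = -8*t - 1 = -1 - 8*t)
c = 7/13 (c = ((-1 - 8*1) + 2)/(-1*4 - 9) = ((-1 - 8) + 2)/(-4 - 9) = (-9 + 2)/(-13) = -7*(-1/13) = 7/13 ≈ 0.53846)
c³ = (7/13)³ = 343/2197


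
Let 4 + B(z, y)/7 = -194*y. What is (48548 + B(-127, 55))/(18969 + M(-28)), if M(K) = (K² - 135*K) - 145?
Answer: -13085/11694 ≈ -1.1189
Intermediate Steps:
B(z, y) = -28 - 1358*y (B(z, y) = -28 + 7*(-194*y) = -28 - 1358*y)
M(K) = -145 + K² - 135*K
(48548 + B(-127, 55))/(18969 + M(-28)) = (48548 + (-28 - 1358*55))/(18969 + (-145 + (-28)² - 135*(-28))) = (48548 + (-28 - 74690))/(18969 + (-145 + 784 + 3780)) = (48548 - 74718)/(18969 + 4419) = -26170/23388 = -26170*1/23388 = -13085/11694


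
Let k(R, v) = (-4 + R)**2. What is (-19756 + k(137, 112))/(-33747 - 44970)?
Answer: 689/26239 ≈ 0.026259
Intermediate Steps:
(-19756 + k(137, 112))/(-33747 - 44970) = (-19756 + (-4 + 137)**2)/(-33747 - 44970) = (-19756 + 133**2)/(-78717) = (-19756 + 17689)*(-1/78717) = -2067*(-1/78717) = 689/26239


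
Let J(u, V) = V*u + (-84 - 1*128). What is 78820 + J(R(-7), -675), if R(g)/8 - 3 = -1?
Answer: 67808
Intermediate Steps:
R(g) = 16 (R(g) = 24 + 8*(-1) = 24 - 8 = 16)
J(u, V) = -212 + V*u (J(u, V) = V*u + (-84 - 128) = V*u - 212 = -212 + V*u)
78820 + J(R(-7), -675) = 78820 + (-212 - 675*16) = 78820 + (-212 - 10800) = 78820 - 11012 = 67808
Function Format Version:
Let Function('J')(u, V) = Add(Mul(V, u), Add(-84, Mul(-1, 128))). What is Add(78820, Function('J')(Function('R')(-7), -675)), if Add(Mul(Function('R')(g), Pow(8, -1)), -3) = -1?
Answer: 67808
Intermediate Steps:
Function('R')(g) = 16 (Function('R')(g) = Add(24, Mul(8, -1)) = Add(24, -8) = 16)
Function('J')(u, V) = Add(-212, Mul(V, u)) (Function('J')(u, V) = Add(Mul(V, u), Add(-84, -128)) = Add(Mul(V, u), -212) = Add(-212, Mul(V, u)))
Add(78820, Function('J')(Function('R')(-7), -675)) = Add(78820, Add(-212, Mul(-675, 16))) = Add(78820, Add(-212, -10800)) = Add(78820, -11012) = 67808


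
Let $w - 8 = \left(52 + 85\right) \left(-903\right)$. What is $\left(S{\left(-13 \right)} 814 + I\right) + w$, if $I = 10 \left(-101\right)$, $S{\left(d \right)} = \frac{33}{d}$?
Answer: $- \frac{1648131}{13} \approx -1.2678 \cdot 10^{5}$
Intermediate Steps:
$I = -1010$
$w = -123703$ ($w = 8 + \left(52 + 85\right) \left(-903\right) = 8 + 137 \left(-903\right) = 8 - 123711 = -123703$)
$\left(S{\left(-13 \right)} 814 + I\right) + w = \left(\frac{33}{-13} \cdot 814 - 1010\right) - 123703 = \left(33 \left(- \frac{1}{13}\right) 814 - 1010\right) - 123703 = \left(\left(- \frac{33}{13}\right) 814 - 1010\right) - 123703 = \left(- \frac{26862}{13} - 1010\right) - 123703 = - \frac{39992}{13} - 123703 = - \frac{1648131}{13}$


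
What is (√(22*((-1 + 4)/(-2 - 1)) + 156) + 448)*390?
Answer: 174720 + 390*√134 ≈ 1.7923e+5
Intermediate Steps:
(√(22*((-1 + 4)/(-2 - 1)) + 156) + 448)*390 = (√(22*(3/(-3)) + 156) + 448)*390 = (√(22*(3*(-⅓)) + 156) + 448)*390 = (√(22*(-1) + 156) + 448)*390 = (√(-22 + 156) + 448)*390 = (√134 + 448)*390 = (448 + √134)*390 = 174720 + 390*√134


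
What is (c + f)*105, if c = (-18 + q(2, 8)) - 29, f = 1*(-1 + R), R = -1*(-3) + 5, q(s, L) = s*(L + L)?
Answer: -840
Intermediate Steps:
q(s, L) = 2*L*s (q(s, L) = s*(2*L) = 2*L*s)
R = 8 (R = 3 + 5 = 8)
f = 7 (f = 1*(-1 + 8) = 1*7 = 7)
c = -15 (c = (-18 + 2*8*2) - 29 = (-18 + 32) - 29 = 14 - 29 = -15)
(c + f)*105 = (-15 + 7)*105 = -8*105 = -840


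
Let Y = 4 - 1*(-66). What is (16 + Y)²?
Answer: 7396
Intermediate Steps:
Y = 70 (Y = 4 + 66 = 70)
(16 + Y)² = (16 + 70)² = 86² = 7396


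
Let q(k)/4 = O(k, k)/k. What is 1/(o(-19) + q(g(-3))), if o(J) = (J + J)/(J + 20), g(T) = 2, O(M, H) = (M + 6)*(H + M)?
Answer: 1/26 ≈ 0.038462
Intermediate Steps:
O(M, H) = (6 + M)*(H + M)
o(J) = 2*J/(20 + J) (o(J) = (2*J)/(20 + J) = 2*J/(20 + J))
q(k) = 4*(2*k² + 12*k)/k (q(k) = 4*((k² + 6*k + 6*k + k*k)/k) = 4*((k² + 6*k + 6*k + k²)/k) = 4*((2*k² + 12*k)/k) = 4*(2*k² + 12*k)/k)
1/(o(-19) + q(g(-3))) = 1/(2*(-19)/(20 - 19) + (48 + 8*2)) = 1/(2*(-19)/1 + (48 + 16)) = 1/(2*(-19)*1 + 64) = 1/(-38 + 64) = 1/26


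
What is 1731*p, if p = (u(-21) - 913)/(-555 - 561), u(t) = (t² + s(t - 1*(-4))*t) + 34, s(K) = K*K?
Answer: 1251513/124 ≈ 10093.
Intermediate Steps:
s(K) = K²
u(t) = 34 + t² + t*(4 + t)² (u(t) = (t² + (t - 1*(-4))²*t) + 34 = (t² + (t + 4)²*t) + 34 = (t² + (4 + t)²*t) + 34 = (t² + t*(4 + t)²) + 34 = 34 + t² + t*(4 + t)²)
p = 723/124 (p = ((34 + (-21)² - 21*(4 - 21)²) - 913)/(-555 - 561) = ((34 + 441 - 21*(-17)²) - 913)/(-1116) = ((34 + 441 - 21*289) - 913)*(-1/1116) = ((34 + 441 - 6069) - 913)*(-1/1116) = (-5594 - 913)*(-1/1116) = -6507*(-1/1116) = 723/124 ≈ 5.8306)
1731*p = 1731*(723/124) = 1251513/124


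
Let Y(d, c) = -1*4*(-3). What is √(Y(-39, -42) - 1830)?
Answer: 3*I*√202 ≈ 42.638*I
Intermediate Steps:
Y(d, c) = 12 (Y(d, c) = -4*(-3) = 12)
√(Y(-39, -42) - 1830) = √(12 - 1830) = √(-1818) = 3*I*√202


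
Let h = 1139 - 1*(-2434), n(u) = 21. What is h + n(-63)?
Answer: 3594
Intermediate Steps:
h = 3573 (h = 1139 + 2434 = 3573)
h + n(-63) = 3573 + 21 = 3594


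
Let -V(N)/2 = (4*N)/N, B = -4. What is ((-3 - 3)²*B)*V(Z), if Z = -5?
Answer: 1152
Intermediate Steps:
V(N) = -8 (V(N) = -2*4*N/N = -2*4 = -8)
((-3 - 3)²*B)*V(Z) = ((-3 - 3)²*(-4))*(-8) = ((-6)²*(-4))*(-8) = (36*(-4))*(-8) = -144*(-8) = 1152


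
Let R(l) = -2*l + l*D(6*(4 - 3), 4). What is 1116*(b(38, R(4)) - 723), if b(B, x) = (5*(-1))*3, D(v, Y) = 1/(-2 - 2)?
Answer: -823608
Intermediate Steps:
D(v, Y) = -1/4 (D(v, Y) = 1/(-4) = -1/4)
R(l) = -9*l/4 (R(l) = -2*l + l*(-1/4) = -2*l - l/4 = -9*l/4)
b(B, x) = -15 (b(B, x) = -5*3 = -15)
1116*(b(38, R(4)) - 723) = 1116*(-15 - 723) = 1116*(-738) = -823608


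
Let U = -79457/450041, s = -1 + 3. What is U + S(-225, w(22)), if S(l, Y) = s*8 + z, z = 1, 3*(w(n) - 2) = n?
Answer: 7571240/450041 ≈ 16.823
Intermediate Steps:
w(n) = 2 + n/3
s = 2
U = -79457/450041 (U = -79457*1/450041 = -79457/450041 ≈ -0.17655)
S(l, Y) = 17 (S(l, Y) = 2*8 + 1 = 16 + 1 = 17)
U + S(-225, w(22)) = -79457/450041 + 17 = 7571240/450041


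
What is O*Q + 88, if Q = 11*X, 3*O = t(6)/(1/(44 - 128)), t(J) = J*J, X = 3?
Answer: -33176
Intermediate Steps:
t(J) = J²
O = -1008 (O = (6²/(1/(44 - 128)))/3 = (36/(1/(-84)))/3 = (36/(-1/84))/3 = (36*(-84))/3 = (⅓)*(-3024) = -1008)
Q = 33 (Q = 11*3 = 33)
O*Q + 88 = -1008*33 + 88 = -33264 + 88 = -33176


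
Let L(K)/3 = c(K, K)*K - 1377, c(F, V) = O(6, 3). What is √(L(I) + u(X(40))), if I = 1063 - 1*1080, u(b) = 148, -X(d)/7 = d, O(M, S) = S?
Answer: 2*I*√1034 ≈ 64.312*I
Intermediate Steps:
c(F, V) = 3
X(d) = -7*d
I = -17 (I = 1063 - 1080 = -17)
L(K) = -4131 + 9*K (L(K) = 3*(3*K - 1377) = 3*(-1377 + 3*K) = -4131 + 9*K)
√(L(I) + u(X(40))) = √((-4131 + 9*(-17)) + 148) = √((-4131 - 153) + 148) = √(-4284 + 148) = √(-4136) = 2*I*√1034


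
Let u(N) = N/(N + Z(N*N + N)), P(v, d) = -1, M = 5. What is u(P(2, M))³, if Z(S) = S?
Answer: 1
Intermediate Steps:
u(N) = N/(N² + 2*N) (u(N) = N/(N + (N*N + N)) = N/(N + (N² + N)) = N/(N + (N + N²)) = N/(N² + 2*N))
u(P(2, M))³ = (1/(2 - 1))³ = (1/1)³ = 1³ = 1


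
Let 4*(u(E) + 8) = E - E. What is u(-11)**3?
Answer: -512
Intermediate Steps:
u(E) = -8 (u(E) = -8 + (E - E)/4 = -8 + (1/4)*0 = -8 + 0 = -8)
u(-11)**3 = (-8)**3 = -512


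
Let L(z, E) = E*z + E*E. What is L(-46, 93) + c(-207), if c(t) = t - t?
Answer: 4371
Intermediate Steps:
c(t) = 0
L(z, E) = E**2 + E*z (L(z, E) = E*z + E**2 = E**2 + E*z)
L(-46, 93) + c(-207) = 93*(93 - 46) + 0 = 93*47 + 0 = 4371 + 0 = 4371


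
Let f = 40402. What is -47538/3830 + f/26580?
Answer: -55441019/5090070 ≈ -10.892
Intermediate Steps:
-47538/3830 + f/26580 = -47538/3830 + 40402/26580 = -47538*1/3830 + 40402*(1/26580) = -23769/1915 + 20201/13290 = -55441019/5090070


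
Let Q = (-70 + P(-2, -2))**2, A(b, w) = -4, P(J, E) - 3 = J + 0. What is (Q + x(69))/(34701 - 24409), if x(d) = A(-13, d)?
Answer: 4757/10292 ≈ 0.46220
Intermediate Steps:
P(J, E) = 3 + J (P(J, E) = 3 + (J + 0) = 3 + J)
x(d) = -4
Q = 4761 (Q = (-70 + (3 - 2))**2 = (-70 + 1)**2 = (-69)**2 = 4761)
(Q + x(69))/(34701 - 24409) = (4761 - 4)/(34701 - 24409) = 4757/10292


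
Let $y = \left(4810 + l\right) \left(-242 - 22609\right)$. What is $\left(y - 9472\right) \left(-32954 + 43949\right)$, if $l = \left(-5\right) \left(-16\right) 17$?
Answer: $-1550296561290$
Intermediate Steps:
$l = 1360$ ($l = 80 \cdot 17 = 1360$)
$y = -140990670$ ($y = \left(4810 + 1360\right) \left(-242 - 22609\right) = 6170 \left(-22851\right) = -140990670$)
$\left(y - 9472\right) \left(-32954 + 43949\right) = \left(-140990670 - 9472\right) \left(-32954 + 43949\right) = \left(-141000142\right) 10995 = -1550296561290$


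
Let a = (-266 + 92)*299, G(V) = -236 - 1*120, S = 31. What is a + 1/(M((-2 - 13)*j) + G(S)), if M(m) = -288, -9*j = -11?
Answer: -33504745/644 ≈ -52026.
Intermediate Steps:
j = 11/9 (j = -1/9*(-11) = 11/9 ≈ 1.2222)
G(V) = -356 (G(V) = -236 - 120 = -356)
a = -52026 (a = -174*299 = -52026)
a + 1/(M((-2 - 13)*j) + G(S)) = -52026 + 1/(-288 - 356) = -52026 + 1/(-644) = -52026 - 1/644 = -33504745/644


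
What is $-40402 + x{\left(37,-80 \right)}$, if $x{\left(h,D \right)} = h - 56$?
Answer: $-40421$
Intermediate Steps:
$x{\left(h,D \right)} = -56 + h$
$-40402 + x{\left(37,-80 \right)} = -40402 + \left(-56 + 37\right) = -40402 - 19 = -40421$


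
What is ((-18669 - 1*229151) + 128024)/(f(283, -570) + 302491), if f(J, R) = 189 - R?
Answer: -59898/151625 ≈ -0.39504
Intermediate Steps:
((-18669 - 1*229151) + 128024)/(f(283, -570) + 302491) = ((-18669 - 1*229151) + 128024)/((189 - 1*(-570)) + 302491) = ((-18669 - 229151) + 128024)/((189 + 570) + 302491) = (-247820 + 128024)/(759 + 302491) = -119796/303250 = -119796*1/303250 = -59898/151625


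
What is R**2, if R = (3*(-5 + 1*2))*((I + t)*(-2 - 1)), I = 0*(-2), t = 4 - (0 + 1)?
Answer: 6561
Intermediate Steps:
t = 3 (t = 4 - 1*1 = 4 - 1 = 3)
I = 0
R = 81 (R = (3*(-5 + 1*2))*((0 + 3)*(-2 - 1)) = (3*(-5 + 2))*(3*(-3)) = (3*(-3))*(-9) = -9*(-9) = 81)
R**2 = 81**2 = 6561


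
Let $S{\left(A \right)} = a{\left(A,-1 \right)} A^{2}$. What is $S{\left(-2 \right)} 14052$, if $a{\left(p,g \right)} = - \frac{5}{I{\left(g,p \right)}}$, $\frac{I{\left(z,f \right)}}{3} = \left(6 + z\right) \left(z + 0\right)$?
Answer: $18736$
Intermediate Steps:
$I{\left(z,f \right)} = 3 z \left(6 + z\right)$ ($I{\left(z,f \right)} = 3 \left(6 + z\right) \left(z + 0\right) = 3 \left(6 + z\right) z = 3 z \left(6 + z\right)$)
$a{\left(p,g \right)} = - \frac{5}{3 g \left(6 + g\right)}$
$S{\left(A \right)} = \frac{A^{2}}{3}$ ($S{\left(A \right)} = - \frac{5}{3 \left(-1\right) \left(6 - 1\right)} A^{2} = \left(- \frac{5}{3}\right) \left(-1\right) \frac{1}{5} A^{2} = \frac{A^{2}}{3}$)
$S{\left(-2 \right)} 14052 = \frac{\left(-2\right)^{2}}{3} \cdot 14052 = \frac{1}{3} \cdot 4 \cdot 14052 = \frac{4}{3} \cdot 14052 = 18736$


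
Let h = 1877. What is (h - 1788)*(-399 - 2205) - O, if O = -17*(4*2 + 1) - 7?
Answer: -231596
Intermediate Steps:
O = -160 (O = -17*(8 + 1) - 7 = -17*9 - 7 = -153 - 7 = -160)
(h - 1788)*(-399 - 2205) - O = (1877 - 1788)*(-399 - 2205) - 1*(-160) = 89*(-2604) + 160 = -231756 + 160 = -231596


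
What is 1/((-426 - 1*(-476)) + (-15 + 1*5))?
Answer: 1/40 ≈ 0.025000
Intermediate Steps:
1/((-426 - 1*(-476)) + (-15 + 1*5)) = 1/((-426 + 476) + (-15 + 5)) = 1/(50 - 10) = 1/40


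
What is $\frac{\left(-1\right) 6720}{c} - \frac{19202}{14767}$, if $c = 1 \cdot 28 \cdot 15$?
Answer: $- \frac{255474}{14767} \approx -17.3$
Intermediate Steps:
$c = 420$ ($c = 28 \cdot 15 = 420$)
$\frac{\left(-1\right) 6720}{c} - \frac{19202}{14767} = \frac{\left(-1\right) 6720}{420} - \frac{19202}{14767} = \left(-6720\right) \frac{1}{420} - \frac{19202}{14767} = -16 - \frac{19202}{14767} = - \frac{255474}{14767}$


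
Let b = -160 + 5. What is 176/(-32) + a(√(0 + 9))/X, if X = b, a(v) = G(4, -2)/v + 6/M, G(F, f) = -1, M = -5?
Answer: -25529/4650 ≈ -5.4901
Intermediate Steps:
b = -155
a(v) = -6/5 - 1/v (a(v) = -1/v + 6/(-5) = -1/v + 6*(-⅕) = -1/v - 6/5 = -6/5 - 1/v)
X = -155
176/(-32) + a(√(0 + 9))/X = 176/(-32) + (-6/5 - 1/(√(0 + 9)))/(-155) = 176*(-1/32) + (-6/5 - 1/(√9))*(-1/155) = -11/2 + (-6/5 - 1/3)*(-1/155) = -11/2 + (-6/5 - 1*⅓)*(-1/155) = -11/2 + (-6/5 - ⅓)*(-1/155) = -11/2 - 23/15*(-1/155) = -11/2 + 23/2325 = -25529/4650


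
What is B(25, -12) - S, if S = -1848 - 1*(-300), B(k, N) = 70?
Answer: 1618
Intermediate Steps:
S = -1548 (S = -1848 + 300 = -1548)
B(25, -12) - S = 70 - 1*(-1548) = 70 + 1548 = 1618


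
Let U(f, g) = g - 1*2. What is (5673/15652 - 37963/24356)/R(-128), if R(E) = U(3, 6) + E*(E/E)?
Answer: 57003161/5908911736 ≈ 0.0096470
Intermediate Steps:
U(f, g) = -2 + g (U(f, g) = g - 2 = -2 + g)
R(E) = 4 + E (R(E) = (-2 + 6) + E*(E/E) = 4 + E*1 = 4 + E)
(5673/15652 - 37963/24356)/R(-128) = (5673/15652 - 37963/24356)/(4 - 128) = (5673*(1/15652) - 37963*1/24356)/(-124) = (5673/15652 - 37963/24356)*(-1/124) = -57003161/47652514*(-1/124) = 57003161/5908911736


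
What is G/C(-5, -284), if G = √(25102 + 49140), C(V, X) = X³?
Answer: -√74242/22906304 ≈ -1.1895e-5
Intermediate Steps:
G = √74242 ≈ 272.47
G/C(-5, -284) = √74242/((-284)³) = √74242/(-22906304) = √74242*(-1/22906304) = -√74242/22906304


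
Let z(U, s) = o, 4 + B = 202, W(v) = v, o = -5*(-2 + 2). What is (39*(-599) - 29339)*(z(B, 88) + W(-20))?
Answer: 1054000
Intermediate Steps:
o = 0 (o = -5*0 = 0)
B = 198 (B = -4 + 202 = 198)
z(U, s) = 0
(39*(-599) - 29339)*(z(B, 88) + W(-20)) = (39*(-599) - 29339)*(0 - 20) = (-23361 - 29339)*(-20) = -52700*(-20) = 1054000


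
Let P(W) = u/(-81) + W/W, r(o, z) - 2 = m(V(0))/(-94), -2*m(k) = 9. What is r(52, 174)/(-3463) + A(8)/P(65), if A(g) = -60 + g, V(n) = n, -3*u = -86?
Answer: -8226652429/102213908 ≈ -80.485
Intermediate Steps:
u = 86/3 (u = -1/3*(-86) = 86/3 ≈ 28.667)
m(k) = -9/2 (m(k) = -1/2*9 = -9/2)
r(o, z) = 385/188 (r(o, z) = 2 - 9/2/(-94) = 2 - 9/2*(-1/94) = 2 + 9/188 = 385/188)
P(W) = 157/243 (P(W) = (86/3)/(-81) + W/W = (86/3)*(-1/81) + 1 = -86/243 + 1 = 157/243)
r(52, 174)/(-3463) + A(8)/P(65) = (385/188)/(-3463) + (-60 + 8)/(157/243) = (385/188)*(-1/3463) - 52*243/157 = -385/651044 - 12636/157 = -8226652429/102213908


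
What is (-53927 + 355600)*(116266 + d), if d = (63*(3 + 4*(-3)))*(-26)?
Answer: 39521576384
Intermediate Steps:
d = 14742 (d = (63*(3 - 12))*(-26) = (63*(-9))*(-26) = -567*(-26) = 14742)
(-53927 + 355600)*(116266 + d) = (-53927 + 355600)*(116266 + 14742) = 301673*131008 = 39521576384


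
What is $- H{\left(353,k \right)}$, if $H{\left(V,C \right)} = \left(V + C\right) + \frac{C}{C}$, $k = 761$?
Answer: $-1115$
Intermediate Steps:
$H{\left(V,C \right)} = 1 + C + V$ ($H{\left(V,C \right)} = \left(C + V\right) + 1 = 1 + C + V$)
$- H{\left(353,k \right)} = - (1 + 761 + 353) = \left(-1\right) 1115 = -1115$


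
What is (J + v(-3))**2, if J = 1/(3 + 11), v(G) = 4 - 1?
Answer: 1849/196 ≈ 9.4337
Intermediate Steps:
v(G) = 3
J = 1/14 ≈ 0.071429
(J + v(-3))**2 = (1/14 + 3)**2 = (43/14)**2 = 1849/196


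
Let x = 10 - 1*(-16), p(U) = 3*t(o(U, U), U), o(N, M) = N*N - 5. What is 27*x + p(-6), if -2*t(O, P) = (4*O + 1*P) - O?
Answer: 1143/2 ≈ 571.50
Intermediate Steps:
o(N, M) = -5 + N² (o(N, M) = N² - 5 = -5 + N²)
t(O, P) = -3*O/2 - P/2 (t(O, P) = -((4*O + 1*P) - O)/2 = -((4*O + P) - O)/2 = -((P + 4*O) - O)/2 = -(P + 3*O)/2 = -3*O/2 - P/2)
p(U) = 45/2 - 9*U²/2 - 3*U/2 (p(U) = 3*(-3*(-5 + U²)/2 - U/2) = 3*((15/2 - 3*U²/2) - U/2) = 3*(15/2 - 3*U²/2 - U/2) = 45/2 - 9*U²/2 - 3*U/2)
x = 26 (x = 10 + 16 = 26)
27*x + p(-6) = 27*26 + (45/2 - 9/2*(-6)² - 3/2*(-6)) = 702 + (45/2 - 9/2*36 + 9) = 702 + (45/2 - 162 + 9) = 702 - 261/2 = 1143/2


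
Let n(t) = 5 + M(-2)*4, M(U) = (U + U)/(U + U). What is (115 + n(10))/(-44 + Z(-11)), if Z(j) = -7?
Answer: -124/51 ≈ -2.4314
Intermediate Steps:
M(U) = 1 (M(U) = (2*U)/((2*U)) = (2*U)*(1/(2*U)) = 1)
n(t) = 9 (n(t) = 5 + 1*4 = 5 + 4 = 9)
(115 + n(10))/(-44 + Z(-11)) = (115 + 9)/(-44 - 7) = 124/(-51) = 124*(-1/51) = -124/51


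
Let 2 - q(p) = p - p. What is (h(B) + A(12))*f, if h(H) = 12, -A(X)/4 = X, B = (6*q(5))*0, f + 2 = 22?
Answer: -720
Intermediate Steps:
f = 20 (f = -2 + 22 = 20)
q(p) = 2 (q(p) = 2 - (p - p) = 2 - 1*0 = 2 + 0 = 2)
B = 0 (B = (6*2)*0 = 12*0 = 0)
A(X) = -4*X
(h(B) + A(12))*f = (12 - 4*12)*20 = (12 - 48)*20 = -36*20 = -720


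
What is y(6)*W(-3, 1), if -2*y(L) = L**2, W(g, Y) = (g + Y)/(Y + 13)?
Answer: 18/7 ≈ 2.5714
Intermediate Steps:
W(g, Y) = (Y + g)/(13 + Y)
y(L) = -L**2/2
y(6)*W(-3, 1) = (-1/2*6**2)*((1 - 3)/(13 + 1)) = (-1/2*36)*(-2/14) = -9*(-2)/7 = -18*(-1/7) = 18/7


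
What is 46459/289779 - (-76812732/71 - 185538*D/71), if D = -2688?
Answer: -17465949045337/2939187 ≈ -5.9424e+6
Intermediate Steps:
46459/289779 - (-76812732/71 - 185538*D/71) = 46459/289779 - 185538/((-71/(-2688 + 414))) = 46459*(1/289779) - 185538/((-71/(-2274))) = 6637/41397 - 185538/((-71*(-1/2274))) = 6637/41397 - 185538/71/2274 = 6637/41397 - 185538*2274/71 = 6637/41397 - 421913412/71 = -17465949045337/2939187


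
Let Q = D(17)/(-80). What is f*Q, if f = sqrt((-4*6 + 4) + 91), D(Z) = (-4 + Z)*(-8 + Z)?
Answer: -117*sqrt(71)/80 ≈ -12.323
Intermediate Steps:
D(Z) = (-8 + Z)*(-4 + Z)
Q = -117/80 (Q = (32 + 17**2 - 12*17)/(-80) = (32 + 289 - 204)*(-1/80) = 117*(-1/80) = -117/80 ≈ -1.4625)
f = sqrt(71) (f = sqrt((-24 + 4) + 91) = sqrt(-20 + 91) = sqrt(71) ≈ 8.4261)
f*Q = sqrt(71)*(-117/80) = -117*sqrt(71)/80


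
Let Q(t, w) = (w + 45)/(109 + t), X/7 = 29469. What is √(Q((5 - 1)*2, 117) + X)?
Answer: √34862061/13 ≈ 454.19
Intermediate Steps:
X = 206283 (X = 7*29469 = 206283)
Q(t, w) = (45 + w)/(109 + t)
√(Q((5 - 1)*2, 117) + X) = √((45 + 117)/(109 + (5 - 1)*2) + 206283) = √(162/(109 + 4*2) + 206283) = √(162/(109 + 8) + 206283) = √(162/117 + 206283) = √((1/117)*162 + 206283) = √(18/13 + 206283) = √(2681697/13) = √34862061/13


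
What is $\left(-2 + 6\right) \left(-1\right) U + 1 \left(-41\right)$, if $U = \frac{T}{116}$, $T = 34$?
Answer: $- \frac{1223}{29} \approx -42.172$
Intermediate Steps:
$U = \frac{17}{58}$ ($U = \frac{34}{116} = 34 \cdot \frac{1}{116} = \frac{17}{58} \approx 0.2931$)
$\left(-2 + 6\right) \left(-1\right) U + 1 \left(-41\right) = \left(-2 + 6\right) \left(-1\right) \frac{17}{58} + 1 \left(-41\right) = 4 \left(-1\right) \frac{17}{58} - 41 = \left(-4\right) \frac{17}{58} - 41 = - \frac{34}{29} - 41 = - \frac{1223}{29}$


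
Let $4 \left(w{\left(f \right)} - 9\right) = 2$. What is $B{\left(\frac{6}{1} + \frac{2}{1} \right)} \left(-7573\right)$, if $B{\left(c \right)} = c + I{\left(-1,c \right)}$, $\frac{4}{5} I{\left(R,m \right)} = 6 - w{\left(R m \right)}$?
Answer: $- \frac{219617}{8} \approx -27452.0$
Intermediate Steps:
$w{\left(f \right)} = \frac{19}{2}$ ($w{\left(f \right)} = 9 + \frac{1}{4} \cdot 2 = 9 + \frac{1}{2} = \frac{19}{2}$)
$I{\left(R,m \right)} = - \frac{35}{8}$ ($I{\left(R,m \right)} = \frac{5 \left(6 - \frac{19}{2}\right)}{4} = \frac{5}{4} \left(- \frac{7}{2}\right) = - \frac{35}{8}$)
$B{\left(c \right)} = - \frac{35}{8} + c$ ($B{\left(c \right)} = c - \frac{35}{8} = - \frac{35}{8} + c$)
$B{\left(\frac{6}{1} + \frac{2}{1} \right)} \left(-7573\right) = \left(- \frac{35}{8} + \left(\frac{6}{1} + \frac{2}{1}\right)\right) \left(-7573\right) = \left(- \frac{35}{8} + \left(6 \cdot 1 + 2 \cdot 1\right)\right) \left(-7573\right) = \left(- \frac{35}{8} + \left(6 + 2\right)\right) \left(-7573\right) = \left(- \frac{35}{8} + 8\right) \left(-7573\right) = \frac{29}{8} \left(-7573\right) = - \frac{219617}{8}$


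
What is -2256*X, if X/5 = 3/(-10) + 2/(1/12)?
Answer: -267336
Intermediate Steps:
X = 237/2 (X = 5*(3/(-10) + 2/(1/12)) = 5*(3*(-⅒) + 2/(1/12)) = 5*(-3/10 + 2*12) = 5*(-3/10 + 24) = 5*(237/10) = 237/2 ≈ 118.50)
-2256*X = -2256*237/2 = -267336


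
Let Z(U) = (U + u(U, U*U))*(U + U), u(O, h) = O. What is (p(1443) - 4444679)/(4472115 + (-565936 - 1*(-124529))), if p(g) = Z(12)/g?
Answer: -2137890407/1938770548 ≈ -1.1027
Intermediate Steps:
Z(U) = 4*U**2 (Z(U) = (U + U)*(U + U) = (2*U)*(2*U) = 4*U**2)
p(g) = 576/g (p(g) = (4*12**2)/g = (4*144)/g = 576/g)
(p(1443) - 4444679)/(4472115 + (-565936 - 1*(-124529))) = (576/1443 - 4444679)/(4472115 + (-565936 - 1*(-124529))) = (576*(1/1443) - 4444679)/(4472115 + (-565936 + 124529)) = (192/481 - 4444679)/(4472115 - 441407) = -2137890407/481/4030708 = -2137890407/481*1/4030708 = -2137890407/1938770548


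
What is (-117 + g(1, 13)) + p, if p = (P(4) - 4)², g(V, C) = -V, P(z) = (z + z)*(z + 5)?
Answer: 4506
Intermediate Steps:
P(z) = 2*z*(5 + z) (P(z) = (2*z)*(5 + z) = 2*z*(5 + z))
p = 4624 (p = (2*4*(5 + 4) - 4)² = (2*4*9 - 4)² = (72 - 4)² = 68² = 4624)
(-117 + g(1, 13)) + p = (-117 - 1*1) + 4624 = (-117 - 1) + 4624 = -118 + 4624 = 4506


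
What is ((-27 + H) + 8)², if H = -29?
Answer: 2304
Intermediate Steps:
((-27 + H) + 8)² = ((-27 - 29) + 8)² = (-56 + 8)² = (-48)² = 2304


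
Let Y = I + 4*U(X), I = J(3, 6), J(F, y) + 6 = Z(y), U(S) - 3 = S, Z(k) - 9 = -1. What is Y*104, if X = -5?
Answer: -624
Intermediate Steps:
Z(k) = 8 (Z(k) = 9 - 1 = 8)
U(S) = 3 + S
J(F, y) = 2 (J(F, y) = -6 + 8 = 2)
I = 2
Y = -6 (Y = 2 + 4*(3 - 5) = 2 + 4*(-2) = 2 - 8 = -6)
Y*104 = -6*104 = -624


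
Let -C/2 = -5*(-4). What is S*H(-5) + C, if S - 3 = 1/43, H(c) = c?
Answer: -2370/43 ≈ -55.116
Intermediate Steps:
C = -40 (C = -(-10)*(-4) = -2*20 = -40)
S = 130/43 (S = 3 + 1/43 = 130/43 ≈ 3.0233)
S*H(-5) + C = (130/43)*(-5) - 40 = -650/43 - 40 = -2370/43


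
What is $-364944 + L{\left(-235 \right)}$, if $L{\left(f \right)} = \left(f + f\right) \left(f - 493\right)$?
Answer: $-22784$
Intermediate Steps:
$L{\left(f \right)} = 2 f \left(-493 + f\right)$
$-364944 + L{\left(-235 \right)} = -364944 + 2 \left(-235\right) \left(-493 - 235\right) = -364944 + 2 \left(-235\right) \left(-728\right) = -364944 + 342160 = -22784$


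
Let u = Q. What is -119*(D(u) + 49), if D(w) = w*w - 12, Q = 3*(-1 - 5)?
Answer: -42959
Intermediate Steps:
Q = -18 (Q = 3*(-6) = -18)
u = -18
D(w) = -12 + w² (D(w) = w² - 12 = -12 + w²)
-119*(D(u) + 49) = -119*((-12 + (-18)²) + 49) = -119*((-12 + 324) + 49) = -119*(312 + 49) = -119*361 = -42959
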